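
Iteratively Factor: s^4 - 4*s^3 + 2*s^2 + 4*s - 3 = (s + 1)*(s^3 - 5*s^2 + 7*s - 3) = (s - 1)*(s + 1)*(s^2 - 4*s + 3) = (s - 3)*(s - 1)*(s + 1)*(s - 1)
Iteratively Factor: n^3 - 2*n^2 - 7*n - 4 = (n - 4)*(n^2 + 2*n + 1) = (n - 4)*(n + 1)*(n + 1)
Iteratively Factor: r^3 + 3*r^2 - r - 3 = (r - 1)*(r^2 + 4*r + 3) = (r - 1)*(r + 3)*(r + 1)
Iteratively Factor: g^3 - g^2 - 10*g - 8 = (g + 1)*(g^2 - 2*g - 8) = (g - 4)*(g + 1)*(g + 2)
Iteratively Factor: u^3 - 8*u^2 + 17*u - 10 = (u - 1)*(u^2 - 7*u + 10) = (u - 5)*(u - 1)*(u - 2)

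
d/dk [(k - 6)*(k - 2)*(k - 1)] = 3*k^2 - 18*k + 20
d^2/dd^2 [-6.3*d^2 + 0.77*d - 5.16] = -12.6000000000000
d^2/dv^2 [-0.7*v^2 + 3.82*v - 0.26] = -1.40000000000000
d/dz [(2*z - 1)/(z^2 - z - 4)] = (-2*z^2 + 2*z - 9)/(z^4 - 2*z^3 - 7*z^2 + 8*z + 16)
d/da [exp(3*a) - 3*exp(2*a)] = 3*(exp(a) - 2)*exp(2*a)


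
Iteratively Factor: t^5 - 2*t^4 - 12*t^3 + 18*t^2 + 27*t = (t + 3)*(t^4 - 5*t^3 + 3*t^2 + 9*t) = t*(t + 3)*(t^3 - 5*t^2 + 3*t + 9) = t*(t + 1)*(t + 3)*(t^2 - 6*t + 9) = t*(t - 3)*(t + 1)*(t + 3)*(t - 3)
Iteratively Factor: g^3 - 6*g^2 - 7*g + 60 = (g - 5)*(g^2 - g - 12) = (g - 5)*(g - 4)*(g + 3)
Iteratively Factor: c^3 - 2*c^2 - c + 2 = (c - 1)*(c^2 - c - 2) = (c - 1)*(c + 1)*(c - 2)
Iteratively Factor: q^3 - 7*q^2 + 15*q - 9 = (q - 1)*(q^2 - 6*q + 9) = (q - 3)*(q - 1)*(q - 3)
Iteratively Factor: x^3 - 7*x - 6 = (x + 1)*(x^2 - x - 6) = (x - 3)*(x + 1)*(x + 2)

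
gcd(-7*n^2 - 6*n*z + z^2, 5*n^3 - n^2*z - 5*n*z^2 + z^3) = n + z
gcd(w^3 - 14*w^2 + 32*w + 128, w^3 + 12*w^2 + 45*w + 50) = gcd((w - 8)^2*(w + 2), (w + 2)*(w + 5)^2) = w + 2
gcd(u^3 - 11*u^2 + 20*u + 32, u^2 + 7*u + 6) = u + 1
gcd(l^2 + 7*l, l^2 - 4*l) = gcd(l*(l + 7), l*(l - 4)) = l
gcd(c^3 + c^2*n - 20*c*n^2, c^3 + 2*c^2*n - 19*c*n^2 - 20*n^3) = c^2 + c*n - 20*n^2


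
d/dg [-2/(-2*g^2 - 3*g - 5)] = 2*(-4*g - 3)/(2*g^2 + 3*g + 5)^2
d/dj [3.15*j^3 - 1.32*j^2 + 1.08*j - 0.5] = 9.45*j^2 - 2.64*j + 1.08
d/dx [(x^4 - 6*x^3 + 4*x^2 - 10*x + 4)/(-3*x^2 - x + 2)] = (-6*x^5 + 15*x^4 + 20*x^3 - 70*x^2 + 40*x - 16)/(9*x^4 + 6*x^3 - 11*x^2 - 4*x + 4)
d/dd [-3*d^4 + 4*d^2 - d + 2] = -12*d^3 + 8*d - 1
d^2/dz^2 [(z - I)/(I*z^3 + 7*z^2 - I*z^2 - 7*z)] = 2*(z*(I*z^2 + 7*z - I*z - 7)*(-3*I*z^2 - 14*z + 2*I*z - (z - I)*(3*I*z + 7 - I) + 7) + (z - I)*(3*I*z^2 + 14*z - 2*I*z - 7)^2)/(z^3*(I*z^2 + 7*z - I*z - 7)^3)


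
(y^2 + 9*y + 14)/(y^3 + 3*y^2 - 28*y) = (y + 2)/(y*(y - 4))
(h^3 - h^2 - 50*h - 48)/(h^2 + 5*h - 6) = (h^2 - 7*h - 8)/(h - 1)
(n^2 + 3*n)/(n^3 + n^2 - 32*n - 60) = n*(n + 3)/(n^3 + n^2 - 32*n - 60)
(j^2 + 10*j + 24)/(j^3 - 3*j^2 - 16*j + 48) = (j + 6)/(j^2 - 7*j + 12)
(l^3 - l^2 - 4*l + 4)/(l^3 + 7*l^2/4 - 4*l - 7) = 4*(l - 1)/(4*l + 7)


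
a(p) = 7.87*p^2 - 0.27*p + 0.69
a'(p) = 15.74*p - 0.27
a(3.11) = 75.97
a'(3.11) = 48.68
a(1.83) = 26.55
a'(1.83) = 28.53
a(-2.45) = 48.59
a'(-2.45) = -38.83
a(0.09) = 0.73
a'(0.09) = 1.15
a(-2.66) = 57.09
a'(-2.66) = -42.14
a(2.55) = 51.18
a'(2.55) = 39.87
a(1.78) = 25.14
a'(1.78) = 27.75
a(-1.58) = 20.76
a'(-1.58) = -25.14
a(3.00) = 70.71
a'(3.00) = 46.95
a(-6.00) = 285.63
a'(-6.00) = -94.71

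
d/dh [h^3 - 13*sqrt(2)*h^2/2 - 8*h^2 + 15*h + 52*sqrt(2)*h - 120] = 3*h^2 - 13*sqrt(2)*h - 16*h + 15 + 52*sqrt(2)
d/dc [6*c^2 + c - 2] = 12*c + 1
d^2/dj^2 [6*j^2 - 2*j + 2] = 12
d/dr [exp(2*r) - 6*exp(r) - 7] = 2*(exp(r) - 3)*exp(r)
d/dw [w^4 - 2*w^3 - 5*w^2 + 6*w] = 4*w^3 - 6*w^2 - 10*w + 6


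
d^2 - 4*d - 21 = (d - 7)*(d + 3)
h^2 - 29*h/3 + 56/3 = (h - 7)*(h - 8/3)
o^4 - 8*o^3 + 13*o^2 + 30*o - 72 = (o - 4)*(o - 3)^2*(o + 2)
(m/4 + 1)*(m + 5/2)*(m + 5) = m^3/4 + 23*m^2/8 + 85*m/8 + 25/2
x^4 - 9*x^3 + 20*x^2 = x^2*(x - 5)*(x - 4)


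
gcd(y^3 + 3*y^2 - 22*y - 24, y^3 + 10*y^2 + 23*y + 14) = y + 1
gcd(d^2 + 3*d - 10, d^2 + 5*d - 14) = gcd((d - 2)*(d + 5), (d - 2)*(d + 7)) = d - 2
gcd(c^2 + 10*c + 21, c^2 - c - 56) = c + 7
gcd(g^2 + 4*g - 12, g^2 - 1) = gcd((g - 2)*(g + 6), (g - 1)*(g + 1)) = 1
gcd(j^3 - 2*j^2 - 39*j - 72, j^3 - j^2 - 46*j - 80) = j - 8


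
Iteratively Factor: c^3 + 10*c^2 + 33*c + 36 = (c + 3)*(c^2 + 7*c + 12) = (c + 3)*(c + 4)*(c + 3)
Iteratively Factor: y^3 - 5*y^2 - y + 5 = (y + 1)*(y^2 - 6*y + 5) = (y - 1)*(y + 1)*(y - 5)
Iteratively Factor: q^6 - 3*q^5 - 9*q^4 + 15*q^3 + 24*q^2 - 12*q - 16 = (q + 2)*(q^5 - 5*q^4 + q^3 + 13*q^2 - 2*q - 8) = (q - 1)*(q + 2)*(q^4 - 4*q^3 - 3*q^2 + 10*q + 8) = (q - 1)*(q + 1)*(q + 2)*(q^3 - 5*q^2 + 2*q + 8) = (q - 4)*(q - 1)*(q + 1)*(q + 2)*(q^2 - q - 2) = (q - 4)*(q - 1)*(q + 1)^2*(q + 2)*(q - 2)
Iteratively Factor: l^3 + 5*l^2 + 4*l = (l + 1)*(l^2 + 4*l) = (l + 1)*(l + 4)*(l)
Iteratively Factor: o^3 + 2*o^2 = (o + 2)*(o^2) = o*(o + 2)*(o)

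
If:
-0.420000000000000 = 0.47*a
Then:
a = -0.89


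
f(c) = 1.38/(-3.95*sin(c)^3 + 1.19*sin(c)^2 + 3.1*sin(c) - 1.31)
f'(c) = 1.38*(11.85*sin(c)^2*cos(c) - 2.38*sin(c)*cos(c) - 3.1*cos(c))/(-3.95*sin(c)^3 + 1.19*sin(c)^2 + 3.1*sin(c) - 1.31)^2 = (16.353*sin(c)^2 - 3.2844*sin(c) - 4.278)*cos(c)/(3.95*sin(c)^3 - 1.19*sin(c)^2 - 3.1*sin(c) + 1.31)^2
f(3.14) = -1.06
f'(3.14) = 2.51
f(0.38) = -6.97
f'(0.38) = -76.90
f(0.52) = 34.88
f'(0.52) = -1038.25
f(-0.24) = -0.72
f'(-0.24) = -0.67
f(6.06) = -0.73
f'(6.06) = -0.75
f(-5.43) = 116.32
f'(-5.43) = 11815.70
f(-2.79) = -0.67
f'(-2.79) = 0.26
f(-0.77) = -0.89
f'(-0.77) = 1.75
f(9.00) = -12.92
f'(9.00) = 227.98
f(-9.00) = -0.65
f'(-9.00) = 0.03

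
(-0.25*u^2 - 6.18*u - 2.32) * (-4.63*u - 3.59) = 1.1575*u^3 + 29.5109*u^2 + 32.9278*u + 8.3288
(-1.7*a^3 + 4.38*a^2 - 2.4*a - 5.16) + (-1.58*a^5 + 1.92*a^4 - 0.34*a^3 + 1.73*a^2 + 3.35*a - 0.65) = -1.58*a^5 + 1.92*a^4 - 2.04*a^3 + 6.11*a^2 + 0.95*a - 5.81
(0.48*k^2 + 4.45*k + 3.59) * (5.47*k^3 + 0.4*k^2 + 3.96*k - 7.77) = 2.6256*k^5 + 24.5335*k^4 + 23.3181*k^3 + 15.3284*k^2 - 20.3601*k - 27.8943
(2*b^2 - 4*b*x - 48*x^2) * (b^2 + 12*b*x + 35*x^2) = 2*b^4 + 20*b^3*x - 26*b^2*x^2 - 716*b*x^3 - 1680*x^4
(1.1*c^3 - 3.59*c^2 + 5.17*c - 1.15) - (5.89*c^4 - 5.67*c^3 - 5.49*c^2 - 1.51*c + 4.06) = -5.89*c^4 + 6.77*c^3 + 1.9*c^2 + 6.68*c - 5.21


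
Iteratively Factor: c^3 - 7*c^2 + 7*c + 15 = (c - 5)*(c^2 - 2*c - 3) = (c - 5)*(c + 1)*(c - 3)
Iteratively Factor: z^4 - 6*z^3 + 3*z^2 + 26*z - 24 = (z - 1)*(z^3 - 5*z^2 - 2*z + 24) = (z - 4)*(z - 1)*(z^2 - z - 6) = (z - 4)*(z - 3)*(z - 1)*(z + 2)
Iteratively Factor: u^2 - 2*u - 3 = (u + 1)*(u - 3)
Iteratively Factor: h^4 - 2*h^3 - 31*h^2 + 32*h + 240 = (h + 3)*(h^3 - 5*h^2 - 16*h + 80) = (h - 4)*(h + 3)*(h^2 - h - 20) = (h - 4)*(h + 3)*(h + 4)*(h - 5)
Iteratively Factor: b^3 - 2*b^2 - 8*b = (b)*(b^2 - 2*b - 8) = b*(b - 4)*(b + 2)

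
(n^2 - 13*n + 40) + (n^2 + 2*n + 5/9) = 2*n^2 - 11*n + 365/9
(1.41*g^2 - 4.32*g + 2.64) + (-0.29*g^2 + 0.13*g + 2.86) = 1.12*g^2 - 4.19*g + 5.5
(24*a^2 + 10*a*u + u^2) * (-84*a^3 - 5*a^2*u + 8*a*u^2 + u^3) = -2016*a^5 - 960*a^4*u + 58*a^3*u^2 + 99*a^2*u^3 + 18*a*u^4 + u^5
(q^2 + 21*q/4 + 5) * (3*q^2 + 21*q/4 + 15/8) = 3*q^4 + 21*q^3 + 711*q^2/16 + 1155*q/32 + 75/8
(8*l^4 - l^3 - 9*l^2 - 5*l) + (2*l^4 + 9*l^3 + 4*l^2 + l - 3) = 10*l^4 + 8*l^3 - 5*l^2 - 4*l - 3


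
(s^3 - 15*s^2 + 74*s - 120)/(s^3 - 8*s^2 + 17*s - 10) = (s^2 - 10*s + 24)/(s^2 - 3*s + 2)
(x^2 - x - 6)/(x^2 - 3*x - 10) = (x - 3)/(x - 5)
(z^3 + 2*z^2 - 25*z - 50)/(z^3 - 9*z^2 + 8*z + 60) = (z + 5)/(z - 6)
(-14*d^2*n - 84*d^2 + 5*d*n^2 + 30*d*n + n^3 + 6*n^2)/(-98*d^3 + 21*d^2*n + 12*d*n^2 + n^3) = (n + 6)/(7*d + n)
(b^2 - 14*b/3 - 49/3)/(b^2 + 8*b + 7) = (3*b^2 - 14*b - 49)/(3*(b^2 + 8*b + 7))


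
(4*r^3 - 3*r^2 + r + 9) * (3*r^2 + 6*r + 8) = 12*r^5 + 15*r^4 + 17*r^3 + 9*r^2 + 62*r + 72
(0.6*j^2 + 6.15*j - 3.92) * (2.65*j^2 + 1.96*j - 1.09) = 1.59*j^4 + 17.4735*j^3 + 1.012*j^2 - 14.3867*j + 4.2728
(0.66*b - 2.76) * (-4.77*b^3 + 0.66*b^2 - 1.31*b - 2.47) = -3.1482*b^4 + 13.6008*b^3 - 2.6862*b^2 + 1.9854*b + 6.8172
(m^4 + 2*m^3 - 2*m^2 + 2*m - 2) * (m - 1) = m^5 + m^4 - 4*m^3 + 4*m^2 - 4*m + 2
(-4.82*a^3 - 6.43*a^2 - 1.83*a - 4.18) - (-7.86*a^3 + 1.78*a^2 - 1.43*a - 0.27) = 3.04*a^3 - 8.21*a^2 - 0.4*a - 3.91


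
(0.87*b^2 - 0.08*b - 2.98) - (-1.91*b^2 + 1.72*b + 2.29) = 2.78*b^2 - 1.8*b - 5.27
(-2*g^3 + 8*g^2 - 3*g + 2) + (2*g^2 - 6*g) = -2*g^3 + 10*g^2 - 9*g + 2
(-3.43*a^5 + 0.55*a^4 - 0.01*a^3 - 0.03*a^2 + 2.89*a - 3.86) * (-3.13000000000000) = 10.7359*a^5 - 1.7215*a^4 + 0.0313*a^3 + 0.0939*a^2 - 9.0457*a + 12.0818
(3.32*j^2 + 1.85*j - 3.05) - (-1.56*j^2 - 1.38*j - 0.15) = 4.88*j^2 + 3.23*j - 2.9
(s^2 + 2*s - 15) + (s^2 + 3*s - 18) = 2*s^2 + 5*s - 33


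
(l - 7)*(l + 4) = l^2 - 3*l - 28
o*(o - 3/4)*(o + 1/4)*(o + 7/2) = o^4 + 3*o^3 - 31*o^2/16 - 21*o/32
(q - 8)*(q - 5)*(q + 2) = q^3 - 11*q^2 + 14*q + 80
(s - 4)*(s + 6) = s^2 + 2*s - 24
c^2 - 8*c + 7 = (c - 7)*(c - 1)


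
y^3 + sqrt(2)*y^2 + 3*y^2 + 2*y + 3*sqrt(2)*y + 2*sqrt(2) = (y + 1)*(y + 2)*(y + sqrt(2))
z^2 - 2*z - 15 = (z - 5)*(z + 3)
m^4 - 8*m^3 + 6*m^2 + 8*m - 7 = (m - 7)*(m - 1)^2*(m + 1)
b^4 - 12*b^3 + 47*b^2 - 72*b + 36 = (b - 6)*(b - 3)*(b - 2)*(b - 1)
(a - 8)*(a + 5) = a^2 - 3*a - 40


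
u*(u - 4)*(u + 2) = u^3 - 2*u^2 - 8*u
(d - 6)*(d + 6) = d^2 - 36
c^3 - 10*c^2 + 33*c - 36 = (c - 4)*(c - 3)^2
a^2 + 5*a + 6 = (a + 2)*(a + 3)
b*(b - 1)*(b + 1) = b^3 - b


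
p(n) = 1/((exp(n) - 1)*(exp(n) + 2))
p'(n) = -exp(n)/((exp(n) - 1)*(exp(n) + 2)^2) - exp(n)/((exp(n) - 1)^2*(exp(n) + 2))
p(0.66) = 0.27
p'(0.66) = -0.70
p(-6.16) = -0.50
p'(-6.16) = -0.00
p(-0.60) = -0.87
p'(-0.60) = -0.87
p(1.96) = 0.02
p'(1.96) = -0.04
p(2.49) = 0.01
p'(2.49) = -0.01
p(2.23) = 0.01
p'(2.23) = -0.02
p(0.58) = 0.34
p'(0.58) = -0.92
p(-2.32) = -0.53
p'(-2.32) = -0.03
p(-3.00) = -0.51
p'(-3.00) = -0.01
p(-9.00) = -0.50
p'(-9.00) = 0.00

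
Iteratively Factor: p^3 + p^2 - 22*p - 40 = (p + 4)*(p^2 - 3*p - 10) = (p + 2)*(p + 4)*(p - 5)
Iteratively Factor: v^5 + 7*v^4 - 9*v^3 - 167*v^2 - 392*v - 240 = (v - 5)*(v^4 + 12*v^3 + 51*v^2 + 88*v + 48) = (v - 5)*(v + 1)*(v^3 + 11*v^2 + 40*v + 48) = (v - 5)*(v + 1)*(v + 4)*(v^2 + 7*v + 12) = (v - 5)*(v + 1)*(v + 4)^2*(v + 3)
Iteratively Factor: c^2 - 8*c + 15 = (c - 5)*(c - 3)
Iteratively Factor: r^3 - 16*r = (r + 4)*(r^2 - 4*r) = r*(r + 4)*(r - 4)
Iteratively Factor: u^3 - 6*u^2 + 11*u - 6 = (u - 3)*(u^2 - 3*u + 2) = (u - 3)*(u - 2)*(u - 1)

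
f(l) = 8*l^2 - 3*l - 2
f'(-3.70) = -62.20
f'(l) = 16*l - 3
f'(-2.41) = -41.56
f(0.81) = 0.82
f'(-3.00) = -51.00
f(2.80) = 52.32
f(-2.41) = 51.69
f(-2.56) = 58.11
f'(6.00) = 93.00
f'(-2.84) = -48.44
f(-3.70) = 118.62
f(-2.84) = 71.04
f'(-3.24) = -54.84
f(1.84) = 19.56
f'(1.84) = 26.44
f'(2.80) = 41.80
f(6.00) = 268.00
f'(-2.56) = -43.96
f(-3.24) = 91.70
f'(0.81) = 9.96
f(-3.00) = 79.00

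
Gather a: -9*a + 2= 2 - 9*a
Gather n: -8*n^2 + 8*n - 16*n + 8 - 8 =-8*n^2 - 8*n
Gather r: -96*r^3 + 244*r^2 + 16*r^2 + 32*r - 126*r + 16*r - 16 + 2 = -96*r^3 + 260*r^2 - 78*r - 14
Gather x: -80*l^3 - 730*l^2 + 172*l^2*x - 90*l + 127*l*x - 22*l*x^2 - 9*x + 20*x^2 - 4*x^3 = -80*l^3 - 730*l^2 - 90*l - 4*x^3 + x^2*(20 - 22*l) + x*(172*l^2 + 127*l - 9)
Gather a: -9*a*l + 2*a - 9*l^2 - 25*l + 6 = a*(2 - 9*l) - 9*l^2 - 25*l + 6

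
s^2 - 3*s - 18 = (s - 6)*(s + 3)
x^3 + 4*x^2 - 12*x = x*(x - 2)*(x + 6)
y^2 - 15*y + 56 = (y - 8)*(y - 7)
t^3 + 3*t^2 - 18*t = t*(t - 3)*(t + 6)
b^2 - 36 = (b - 6)*(b + 6)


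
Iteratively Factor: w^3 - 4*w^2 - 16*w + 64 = (w + 4)*(w^2 - 8*w + 16) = (w - 4)*(w + 4)*(w - 4)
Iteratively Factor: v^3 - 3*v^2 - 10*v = (v + 2)*(v^2 - 5*v) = v*(v + 2)*(v - 5)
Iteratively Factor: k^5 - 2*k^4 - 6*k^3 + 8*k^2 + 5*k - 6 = (k - 3)*(k^4 + k^3 - 3*k^2 - k + 2) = (k - 3)*(k - 1)*(k^3 + 2*k^2 - k - 2) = (k - 3)*(k - 1)*(k + 2)*(k^2 - 1) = (k - 3)*(k - 1)^2*(k + 2)*(k + 1)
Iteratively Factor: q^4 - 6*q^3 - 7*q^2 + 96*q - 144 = (q - 3)*(q^3 - 3*q^2 - 16*q + 48) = (q - 4)*(q - 3)*(q^2 + q - 12) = (q - 4)*(q - 3)^2*(q + 4)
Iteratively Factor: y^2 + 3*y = (y + 3)*(y)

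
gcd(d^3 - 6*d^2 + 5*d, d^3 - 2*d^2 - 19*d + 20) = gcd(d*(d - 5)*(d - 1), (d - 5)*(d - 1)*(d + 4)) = d^2 - 6*d + 5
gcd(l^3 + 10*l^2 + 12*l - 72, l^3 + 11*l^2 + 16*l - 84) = l^2 + 4*l - 12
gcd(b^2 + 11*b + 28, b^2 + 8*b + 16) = b + 4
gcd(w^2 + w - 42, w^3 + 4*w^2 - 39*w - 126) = w^2 + w - 42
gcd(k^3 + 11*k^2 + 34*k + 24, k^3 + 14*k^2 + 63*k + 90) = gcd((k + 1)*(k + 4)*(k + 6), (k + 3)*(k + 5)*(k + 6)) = k + 6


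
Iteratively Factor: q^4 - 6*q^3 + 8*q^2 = (q - 4)*(q^3 - 2*q^2) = q*(q - 4)*(q^2 - 2*q) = q^2*(q - 4)*(q - 2)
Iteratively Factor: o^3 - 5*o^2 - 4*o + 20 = (o + 2)*(o^2 - 7*o + 10) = (o - 5)*(o + 2)*(o - 2)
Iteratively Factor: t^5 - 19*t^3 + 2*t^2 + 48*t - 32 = (t - 1)*(t^4 + t^3 - 18*t^2 - 16*t + 32) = (t - 1)*(t + 2)*(t^3 - t^2 - 16*t + 16) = (t - 4)*(t - 1)*(t + 2)*(t^2 + 3*t - 4) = (t - 4)*(t - 1)^2*(t + 2)*(t + 4)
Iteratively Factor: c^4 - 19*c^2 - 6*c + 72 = (c - 2)*(c^3 + 2*c^2 - 15*c - 36) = (c - 2)*(c + 3)*(c^2 - c - 12) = (c - 4)*(c - 2)*(c + 3)*(c + 3)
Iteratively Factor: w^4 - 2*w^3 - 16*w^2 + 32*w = (w - 4)*(w^3 + 2*w^2 - 8*w) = (w - 4)*(w - 2)*(w^2 + 4*w) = w*(w - 4)*(w - 2)*(w + 4)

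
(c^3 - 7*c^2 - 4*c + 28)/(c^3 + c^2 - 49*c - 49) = (c^2 - 4)/(c^2 + 8*c + 7)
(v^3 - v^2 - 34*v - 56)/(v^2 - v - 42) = (v^2 + 6*v + 8)/(v + 6)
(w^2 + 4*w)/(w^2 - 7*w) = (w + 4)/(w - 7)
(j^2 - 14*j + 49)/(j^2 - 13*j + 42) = (j - 7)/(j - 6)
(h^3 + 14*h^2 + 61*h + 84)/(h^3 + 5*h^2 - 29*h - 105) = (h + 4)/(h - 5)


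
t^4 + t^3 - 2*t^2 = t^2*(t - 1)*(t + 2)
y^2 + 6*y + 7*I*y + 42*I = (y + 6)*(y + 7*I)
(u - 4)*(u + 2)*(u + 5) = u^3 + 3*u^2 - 18*u - 40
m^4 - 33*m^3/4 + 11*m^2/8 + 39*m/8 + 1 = (m - 8)*(m - 1)*(m + 1/4)*(m + 1/2)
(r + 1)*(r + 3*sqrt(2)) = r^2 + r + 3*sqrt(2)*r + 3*sqrt(2)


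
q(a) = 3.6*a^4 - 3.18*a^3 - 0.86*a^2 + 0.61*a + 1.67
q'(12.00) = 23489.41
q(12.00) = 69039.71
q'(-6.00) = -3442.91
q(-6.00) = 5319.53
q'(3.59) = 537.75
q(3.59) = 443.61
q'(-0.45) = -1.86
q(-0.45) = 1.66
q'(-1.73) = -99.53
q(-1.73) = 46.75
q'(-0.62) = -5.42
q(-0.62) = 2.25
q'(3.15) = 350.62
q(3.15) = 250.11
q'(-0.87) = -14.60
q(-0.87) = 4.64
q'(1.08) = 5.76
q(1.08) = 2.22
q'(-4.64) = -1635.32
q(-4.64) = 1966.68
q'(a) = 14.4*a^3 - 9.54*a^2 - 1.72*a + 0.61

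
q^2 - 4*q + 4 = (q - 2)^2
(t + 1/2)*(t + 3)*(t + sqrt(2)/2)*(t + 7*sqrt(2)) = t^4 + 7*t^3/2 + 15*sqrt(2)*t^3/2 + 17*t^2/2 + 105*sqrt(2)*t^2/4 + 45*sqrt(2)*t/4 + 49*t/2 + 21/2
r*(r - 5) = r^2 - 5*r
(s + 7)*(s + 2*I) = s^2 + 7*s + 2*I*s + 14*I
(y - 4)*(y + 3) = y^2 - y - 12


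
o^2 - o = o*(o - 1)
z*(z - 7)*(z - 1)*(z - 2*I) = z^4 - 8*z^3 - 2*I*z^3 + 7*z^2 + 16*I*z^2 - 14*I*z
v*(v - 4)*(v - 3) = v^3 - 7*v^2 + 12*v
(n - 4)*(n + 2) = n^2 - 2*n - 8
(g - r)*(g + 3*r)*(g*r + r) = g^3*r + 2*g^2*r^2 + g^2*r - 3*g*r^3 + 2*g*r^2 - 3*r^3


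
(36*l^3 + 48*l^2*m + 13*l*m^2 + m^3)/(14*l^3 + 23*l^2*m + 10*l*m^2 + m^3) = (36*l^2 + 12*l*m + m^2)/(14*l^2 + 9*l*m + m^2)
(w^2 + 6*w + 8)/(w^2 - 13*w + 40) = (w^2 + 6*w + 8)/(w^2 - 13*w + 40)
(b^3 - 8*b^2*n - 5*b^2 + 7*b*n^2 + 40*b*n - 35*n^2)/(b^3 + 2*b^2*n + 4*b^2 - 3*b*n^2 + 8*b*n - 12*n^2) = (b^2 - 7*b*n - 5*b + 35*n)/(b^2 + 3*b*n + 4*b + 12*n)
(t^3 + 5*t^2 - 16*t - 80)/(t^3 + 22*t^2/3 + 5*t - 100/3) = 3*(t - 4)/(3*t - 5)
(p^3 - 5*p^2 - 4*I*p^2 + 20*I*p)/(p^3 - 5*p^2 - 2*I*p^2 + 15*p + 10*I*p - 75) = p*(p - 4*I)/(p^2 - 2*I*p + 15)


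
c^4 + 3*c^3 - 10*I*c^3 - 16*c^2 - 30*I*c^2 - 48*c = c*(c + 3)*(c - 8*I)*(c - 2*I)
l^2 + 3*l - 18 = (l - 3)*(l + 6)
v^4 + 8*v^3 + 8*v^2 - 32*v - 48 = (v - 2)*(v + 2)^2*(v + 6)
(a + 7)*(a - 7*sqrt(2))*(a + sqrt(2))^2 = a^4 - 5*sqrt(2)*a^3 + 7*a^3 - 35*sqrt(2)*a^2 - 26*a^2 - 182*a - 14*sqrt(2)*a - 98*sqrt(2)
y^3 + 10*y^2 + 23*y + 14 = (y + 1)*(y + 2)*(y + 7)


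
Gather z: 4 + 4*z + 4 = 4*z + 8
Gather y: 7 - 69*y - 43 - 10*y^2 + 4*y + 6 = -10*y^2 - 65*y - 30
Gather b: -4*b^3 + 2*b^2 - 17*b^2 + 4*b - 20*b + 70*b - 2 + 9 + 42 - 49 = -4*b^3 - 15*b^2 + 54*b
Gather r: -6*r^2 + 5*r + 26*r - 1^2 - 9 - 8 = -6*r^2 + 31*r - 18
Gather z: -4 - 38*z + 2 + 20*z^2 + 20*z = 20*z^2 - 18*z - 2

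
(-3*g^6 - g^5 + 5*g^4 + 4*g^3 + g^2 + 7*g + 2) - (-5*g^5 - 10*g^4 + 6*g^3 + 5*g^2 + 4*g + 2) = -3*g^6 + 4*g^5 + 15*g^4 - 2*g^3 - 4*g^2 + 3*g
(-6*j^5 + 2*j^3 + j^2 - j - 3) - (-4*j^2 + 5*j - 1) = -6*j^5 + 2*j^3 + 5*j^2 - 6*j - 2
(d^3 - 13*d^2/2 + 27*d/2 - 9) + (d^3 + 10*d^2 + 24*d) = 2*d^3 + 7*d^2/2 + 75*d/2 - 9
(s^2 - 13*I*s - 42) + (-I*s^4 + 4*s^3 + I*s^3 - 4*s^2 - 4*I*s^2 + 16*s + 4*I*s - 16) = -I*s^4 + 4*s^3 + I*s^3 - 3*s^2 - 4*I*s^2 + 16*s - 9*I*s - 58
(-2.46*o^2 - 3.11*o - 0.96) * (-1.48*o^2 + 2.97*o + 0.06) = 3.6408*o^4 - 2.7034*o^3 - 7.9635*o^2 - 3.0378*o - 0.0576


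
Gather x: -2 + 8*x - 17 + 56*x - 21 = 64*x - 40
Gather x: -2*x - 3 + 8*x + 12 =6*x + 9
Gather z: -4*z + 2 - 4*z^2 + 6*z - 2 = -4*z^2 + 2*z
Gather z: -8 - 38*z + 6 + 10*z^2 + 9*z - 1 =10*z^2 - 29*z - 3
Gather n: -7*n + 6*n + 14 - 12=2 - n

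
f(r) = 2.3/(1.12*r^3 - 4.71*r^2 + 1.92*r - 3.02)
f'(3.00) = -0.10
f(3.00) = -0.24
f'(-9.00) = -0.00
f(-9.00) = -0.00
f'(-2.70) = -0.03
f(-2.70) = -0.04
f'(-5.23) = -0.00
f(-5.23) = -0.01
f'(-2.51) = -0.04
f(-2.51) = -0.04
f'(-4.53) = -0.01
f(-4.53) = -0.01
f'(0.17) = -0.12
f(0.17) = -0.81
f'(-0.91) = -0.34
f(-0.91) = -0.24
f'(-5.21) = -0.00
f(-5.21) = -0.01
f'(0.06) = -0.37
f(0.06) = -0.79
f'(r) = 2.3*(-3.36*r^2 + 9.42*r - 1.92)/(1.12*r^3 - 4.71*r^2 + 1.92*r - 3.02)^2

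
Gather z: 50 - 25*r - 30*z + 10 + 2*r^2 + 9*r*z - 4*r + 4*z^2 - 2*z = 2*r^2 - 29*r + 4*z^2 + z*(9*r - 32) + 60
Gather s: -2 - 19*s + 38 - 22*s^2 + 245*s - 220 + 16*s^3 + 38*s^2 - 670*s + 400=16*s^3 + 16*s^2 - 444*s + 216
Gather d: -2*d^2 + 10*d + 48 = -2*d^2 + 10*d + 48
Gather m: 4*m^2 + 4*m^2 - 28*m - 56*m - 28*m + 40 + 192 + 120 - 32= 8*m^2 - 112*m + 320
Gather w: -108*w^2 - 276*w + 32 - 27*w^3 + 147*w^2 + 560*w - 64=-27*w^3 + 39*w^2 + 284*w - 32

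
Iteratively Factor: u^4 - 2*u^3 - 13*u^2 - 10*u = (u + 1)*(u^3 - 3*u^2 - 10*u) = (u + 1)*(u + 2)*(u^2 - 5*u) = (u - 5)*(u + 1)*(u + 2)*(u)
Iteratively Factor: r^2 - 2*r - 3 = (r + 1)*(r - 3)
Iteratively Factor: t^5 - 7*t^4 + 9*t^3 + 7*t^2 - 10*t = (t + 1)*(t^4 - 8*t^3 + 17*t^2 - 10*t) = t*(t + 1)*(t^3 - 8*t^2 + 17*t - 10) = t*(t - 1)*(t + 1)*(t^2 - 7*t + 10) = t*(t - 2)*(t - 1)*(t + 1)*(t - 5)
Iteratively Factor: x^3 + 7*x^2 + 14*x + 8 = (x + 2)*(x^2 + 5*x + 4) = (x + 1)*(x + 2)*(x + 4)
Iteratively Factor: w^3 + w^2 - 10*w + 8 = (w - 2)*(w^2 + 3*w - 4) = (w - 2)*(w - 1)*(w + 4)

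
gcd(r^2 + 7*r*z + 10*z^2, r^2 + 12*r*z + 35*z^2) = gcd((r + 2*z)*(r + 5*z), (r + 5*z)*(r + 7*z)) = r + 5*z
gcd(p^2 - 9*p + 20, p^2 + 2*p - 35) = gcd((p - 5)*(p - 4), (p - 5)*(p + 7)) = p - 5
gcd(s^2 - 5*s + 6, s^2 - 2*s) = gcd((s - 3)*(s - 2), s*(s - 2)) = s - 2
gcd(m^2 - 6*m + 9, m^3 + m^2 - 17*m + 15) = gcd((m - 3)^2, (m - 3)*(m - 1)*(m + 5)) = m - 3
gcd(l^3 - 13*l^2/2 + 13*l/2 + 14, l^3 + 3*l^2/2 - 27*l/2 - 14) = l^2 - 5*l/2 - 7/2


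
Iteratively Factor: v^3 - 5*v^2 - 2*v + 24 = (v - 4)*(v^2 - v - 6) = (v - 4)*(v - 3)*(v + 2)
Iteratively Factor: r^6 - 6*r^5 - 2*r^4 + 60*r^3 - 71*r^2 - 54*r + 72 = (r - 2)*(r^5 - 4*r^4 - 10*r^3 + 40*r^2 + 9*r - 36) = (r - 2)*(r + 1)*(r^4 - 5*r^3 - 5*r^2 + 45*r - 36) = (r - 3)*(r - 2)*(r + 1)*(r^3 - 2*r^2 - 11*r + 12) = (r - 4)*(r - 3)*(r - 2)*(r + 1)*(r^2 + 2*r - 3) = (r - 4)*(r - 3)*(r - 2)*(r + 1)*(r + 3)*(r - 1)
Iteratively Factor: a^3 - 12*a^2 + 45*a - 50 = (a - 2)*(a^2 - 10*a + 25) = (a - 5)*(a - 2)*(a - 5)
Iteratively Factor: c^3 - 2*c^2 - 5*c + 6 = (c - 1)*(c^2 - c - 6) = (c - 3)*(c - 1)*(c + 2)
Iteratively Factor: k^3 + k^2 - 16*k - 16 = (k - 4)*(k^2 + 5*k + 4) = (k - 4)*(k + 4)*(k + 1)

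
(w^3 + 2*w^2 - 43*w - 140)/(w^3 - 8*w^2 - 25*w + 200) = (w^2 - 3*w - 28)/(w^2 - 13*w + 40)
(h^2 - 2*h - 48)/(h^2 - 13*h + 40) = (h + 6)/(h - 5)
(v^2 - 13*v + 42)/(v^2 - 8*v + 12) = (v - 7)/(v - 2)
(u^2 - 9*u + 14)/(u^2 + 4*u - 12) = (u - 7)/(u + 6)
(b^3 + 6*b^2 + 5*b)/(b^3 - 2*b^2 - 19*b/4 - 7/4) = 4*b*(b + 5)/(4*b^2 - 12*b - 7)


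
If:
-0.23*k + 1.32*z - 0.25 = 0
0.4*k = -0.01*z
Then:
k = -0.00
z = 0.19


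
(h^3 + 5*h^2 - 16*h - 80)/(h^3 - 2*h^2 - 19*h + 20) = (h^2 + h - 20)/(h^2 - 6*h + 5)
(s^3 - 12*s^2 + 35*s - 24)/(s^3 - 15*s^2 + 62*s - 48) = (s - 3)/(s - 6)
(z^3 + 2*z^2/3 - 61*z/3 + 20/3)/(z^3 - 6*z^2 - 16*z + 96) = (3*z^2 + 14*z - 5)/(3*(z^2 - 2*z - 24))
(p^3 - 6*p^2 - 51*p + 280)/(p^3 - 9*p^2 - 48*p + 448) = (p - 5)/(p - 8)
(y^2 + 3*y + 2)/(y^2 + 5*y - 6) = (y^2 + 3*y + 2)/(y^2 + 5*y - 6)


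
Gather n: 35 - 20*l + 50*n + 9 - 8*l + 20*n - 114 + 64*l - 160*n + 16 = 36*l - 90*n - 54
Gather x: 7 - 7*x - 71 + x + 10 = -6*x - 54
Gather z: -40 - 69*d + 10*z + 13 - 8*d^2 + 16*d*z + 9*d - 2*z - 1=-8*d^2 - 60*d + z*(16*d + 8) - 28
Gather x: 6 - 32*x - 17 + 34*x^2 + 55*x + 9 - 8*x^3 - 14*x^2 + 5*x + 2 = -8*x^3 + 20*x^2 + 28*x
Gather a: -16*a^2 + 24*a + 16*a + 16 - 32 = -16*a^2 + 40*a - 16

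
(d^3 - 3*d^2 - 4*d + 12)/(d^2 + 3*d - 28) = (d^3 - 3*d^2 - 4*d + 12)/(d^2 + 3*d - 28)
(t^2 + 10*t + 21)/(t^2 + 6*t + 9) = (t + 7)/(t + 3)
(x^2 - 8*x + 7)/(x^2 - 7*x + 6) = (x - 7)/(x - 6)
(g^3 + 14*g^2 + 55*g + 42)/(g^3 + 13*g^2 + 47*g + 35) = (g + 6)/(g + 5)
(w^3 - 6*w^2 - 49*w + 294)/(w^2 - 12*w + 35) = (w^2 + w - 42)/(w - 5)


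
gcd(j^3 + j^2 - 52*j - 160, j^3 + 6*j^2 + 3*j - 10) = j + 5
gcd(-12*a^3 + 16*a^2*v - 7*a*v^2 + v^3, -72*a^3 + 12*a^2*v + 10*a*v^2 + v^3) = -2*a + v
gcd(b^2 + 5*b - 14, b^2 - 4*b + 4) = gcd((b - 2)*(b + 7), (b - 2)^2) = b - 2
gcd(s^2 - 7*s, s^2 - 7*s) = s^2 - 7*s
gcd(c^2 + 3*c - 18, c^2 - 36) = c + 6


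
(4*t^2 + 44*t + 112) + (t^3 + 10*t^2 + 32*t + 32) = t^3 + 14*t^2 + 76*t + 144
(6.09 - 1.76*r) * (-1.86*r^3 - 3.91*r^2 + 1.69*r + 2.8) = 3.2736*r^4 - 4.4458*r^3 - 26.7863*r^2 + 5.3641*r + 17.052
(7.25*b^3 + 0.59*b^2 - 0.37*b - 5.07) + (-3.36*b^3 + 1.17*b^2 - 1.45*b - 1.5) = 3.89*b^3 + 1.76*b^2 - 1.82*b - 6.57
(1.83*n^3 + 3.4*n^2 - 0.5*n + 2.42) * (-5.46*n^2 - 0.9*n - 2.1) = -9.9918*n^5 - 20.211*n^4 - 4.173*n^3 - 19.9032*n^2 - 1.128*n - 5.082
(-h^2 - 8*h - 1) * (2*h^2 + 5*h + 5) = -2*h^4 - 21*h^3 - 47*h^2 - 45*h - 5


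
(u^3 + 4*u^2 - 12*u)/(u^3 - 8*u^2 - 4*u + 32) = u*(u + 6)/(u^2 - 6*u - 16)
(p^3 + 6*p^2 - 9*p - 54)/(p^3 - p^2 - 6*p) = (p^2 + 9*p + 18)/(p*(p + 2))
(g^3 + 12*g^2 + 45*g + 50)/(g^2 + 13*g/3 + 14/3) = 3*(g^2 + 10*g + 25)/(3*g + 7)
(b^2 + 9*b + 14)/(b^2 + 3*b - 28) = (b + 2)/(b - 4)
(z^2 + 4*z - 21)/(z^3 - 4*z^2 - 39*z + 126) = (z + 7)/(z^2 - z - 42)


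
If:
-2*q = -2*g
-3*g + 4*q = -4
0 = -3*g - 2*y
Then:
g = -4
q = -4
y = 6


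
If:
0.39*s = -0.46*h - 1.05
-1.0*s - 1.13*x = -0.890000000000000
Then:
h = 0.95804347826087*x - 3.03717391304348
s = 0.89 - 1.13*x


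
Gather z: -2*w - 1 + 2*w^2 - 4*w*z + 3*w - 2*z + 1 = 2*w^2 + w + z*(-4*w - 2)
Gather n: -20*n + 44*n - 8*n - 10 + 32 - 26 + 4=16*n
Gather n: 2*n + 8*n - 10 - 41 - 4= 10*n - 55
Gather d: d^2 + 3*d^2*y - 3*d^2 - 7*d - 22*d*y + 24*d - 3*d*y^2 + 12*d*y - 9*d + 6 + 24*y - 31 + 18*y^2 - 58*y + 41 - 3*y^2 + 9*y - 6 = d^2*(3*y - 2) + d*(-3*y^2 - 10*y + 8) + 15*y^2 - 25*y + 10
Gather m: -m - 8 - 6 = -m - 14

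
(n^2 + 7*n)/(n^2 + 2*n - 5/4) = 4*n*(n + 7)/(4*n^2 + 8*n - 5)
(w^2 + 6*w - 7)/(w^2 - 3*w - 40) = (-w^2 - 6*w + 7)/(-w^2 + 3*w + 40)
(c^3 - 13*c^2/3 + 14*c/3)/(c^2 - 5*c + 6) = c*(3*c - 7)/(3*(c - 3))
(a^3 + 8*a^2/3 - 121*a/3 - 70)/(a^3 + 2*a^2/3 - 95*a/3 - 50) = (a + 7)/(a + 5)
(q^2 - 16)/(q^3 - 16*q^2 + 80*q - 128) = (q + 4)/(q^2 - 12*q + 32)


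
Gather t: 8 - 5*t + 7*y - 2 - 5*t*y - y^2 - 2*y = t*(-5*y - 5) - y^2 + 5*y + 6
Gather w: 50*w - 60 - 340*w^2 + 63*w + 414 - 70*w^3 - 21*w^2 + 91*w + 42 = -70*w^3 - 361*w^2 + 204*w + 396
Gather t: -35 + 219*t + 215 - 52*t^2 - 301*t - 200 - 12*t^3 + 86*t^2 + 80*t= -12*t^3 + 34*t^2 - 2*t - 20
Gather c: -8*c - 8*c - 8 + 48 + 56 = 96 - 16*c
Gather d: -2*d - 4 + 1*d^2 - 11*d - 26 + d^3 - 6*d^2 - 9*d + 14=d^3 - 5*d^2 - 22*d - 16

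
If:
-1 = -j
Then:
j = 1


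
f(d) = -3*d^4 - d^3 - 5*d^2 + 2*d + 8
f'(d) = -12*d^3 - 3*d^2 - 10*d + 2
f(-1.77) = -35.10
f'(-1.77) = 76.84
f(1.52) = -20.04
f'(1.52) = -62.27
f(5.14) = -2343.60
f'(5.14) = -1758.22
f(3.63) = -619.35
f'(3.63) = -647.82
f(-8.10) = -12718.83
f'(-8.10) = 6263.46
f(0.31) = 8.08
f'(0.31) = -1.75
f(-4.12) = -879.57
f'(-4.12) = 831.49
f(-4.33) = -1067.79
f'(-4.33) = 963.25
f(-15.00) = -149647.00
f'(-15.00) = 39977.00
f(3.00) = -301.00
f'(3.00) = -379.00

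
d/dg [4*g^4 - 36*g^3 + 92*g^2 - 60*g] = 16*g^3 - 108*g^2 + 184*g - 60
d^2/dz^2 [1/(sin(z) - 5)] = (-5*sin(z) + cos(z)^2 + 1)/(sin(z) - 5)^3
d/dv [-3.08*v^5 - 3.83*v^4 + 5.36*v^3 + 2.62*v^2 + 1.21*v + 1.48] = -15.4*v^4 - 15.32*v^3 + 16.08*v^2 + 5.24*v + 1.21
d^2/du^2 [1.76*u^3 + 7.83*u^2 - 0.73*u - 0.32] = 10.56*u + 15.66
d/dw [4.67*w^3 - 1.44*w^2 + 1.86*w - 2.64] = 14.01*w^2 - 2.88*w + 1.86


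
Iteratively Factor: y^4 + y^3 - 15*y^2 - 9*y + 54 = (y - 3)*(y^3 + 4*y^2 - 3*y - 18) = (y - 3)*(y + 3)*(y^2 + y - 6) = (y - 3)*(y - 2)*(y + 3)*(y + 3)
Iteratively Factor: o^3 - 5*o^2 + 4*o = (o)*(o^2 - 5*o + 4) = o*(o - 4)*(o - 1)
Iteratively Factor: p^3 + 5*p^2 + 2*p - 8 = (p + 4)*(p^2 + p - 2) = (p + 2)*(p + 4)*(p - 1)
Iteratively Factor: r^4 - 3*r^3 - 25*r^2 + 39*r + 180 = (r + 3)*(r^3 - 6*r^2 - 7*r + 60) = (r - 4)*(r + 3)*(r^2 - 2*r - 15) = (r - 5)*(r - 4)*(r + 3)*(r + 3)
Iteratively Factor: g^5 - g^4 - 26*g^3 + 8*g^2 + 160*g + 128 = (g - 4)*(g^4 + 3*g^3 - 14*g^2 - 48*g - 32) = (g - 4)*(g + 2)*(g^3 + g^2 - 16*g - 16) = (g - 4)^2*(g + 2)*(g^2 + 5*g + 4) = (g - 4)^2*(g + 1)*(g + 2)*(g + 4)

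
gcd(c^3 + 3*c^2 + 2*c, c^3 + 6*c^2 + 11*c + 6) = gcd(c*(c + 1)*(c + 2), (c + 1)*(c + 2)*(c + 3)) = c^2 + 3*c + 2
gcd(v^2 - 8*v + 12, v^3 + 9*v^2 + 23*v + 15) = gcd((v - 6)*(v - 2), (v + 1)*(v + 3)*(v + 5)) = 1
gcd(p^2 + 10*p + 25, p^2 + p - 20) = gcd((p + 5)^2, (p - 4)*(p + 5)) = p + 5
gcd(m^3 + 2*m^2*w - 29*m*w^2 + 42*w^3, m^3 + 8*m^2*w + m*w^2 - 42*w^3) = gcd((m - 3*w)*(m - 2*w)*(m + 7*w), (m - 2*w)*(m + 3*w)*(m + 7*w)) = -m^2 - 5*m*w + 14*w^2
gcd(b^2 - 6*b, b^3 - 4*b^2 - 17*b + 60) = 1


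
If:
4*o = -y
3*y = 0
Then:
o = 0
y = 0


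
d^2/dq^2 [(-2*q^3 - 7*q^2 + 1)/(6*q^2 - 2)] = 2*(-3*q^3 - 18*q^2 - 3*q - 2)/(27*q^6 - 27*q^4 + 9*q^2 - 1)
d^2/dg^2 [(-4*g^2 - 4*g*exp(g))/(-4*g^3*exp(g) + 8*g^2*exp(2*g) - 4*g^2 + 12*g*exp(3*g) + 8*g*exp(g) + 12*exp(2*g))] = (g^5*exp(g) - 9*g^4*exp(2*g) + 2*g^4*exp(g) - g^4 + 36*g^3*exp(3*g) - 18*g^3*exp(2*g) + 8*g^3*exp(g) - 2*g^3 + 27*g^2*exp(2*g) + 3*g^2 - 54*g*exp(2*g) + 27*g*exp(g) - 6*g - 18*exp(2*g) - 18*exp(g) + 6)*exp(g)/(g^6*exp(3*g) - 9*g^5*exp(4*g) + 3*g^5*exp(2*g) + 27*g^4*exp(5*g) - 27*g^4*exp(3*g) + 3*g^4*exp(g) - 27*g^3*exp(6*g) + 81*g^3*exp(4*g) - 27*g^3*exp(2*g) + g^3 - 81*g^2*exp(5*g) + 81*g^2*exp(3*g) - 9*g^2*exp(g) - 81*g*exp(4*g) + 27*g*exp(2*g) - 27*exp(3*g))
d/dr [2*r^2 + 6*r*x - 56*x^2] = 4*r + 6*x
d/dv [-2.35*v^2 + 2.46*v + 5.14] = 2.46 - 4.7*v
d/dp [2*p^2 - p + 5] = 4*p - 1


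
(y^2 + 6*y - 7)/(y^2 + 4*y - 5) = (y + 7)/(y + 5)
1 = 1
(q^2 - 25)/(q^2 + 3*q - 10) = (q - 5)/(q - 2)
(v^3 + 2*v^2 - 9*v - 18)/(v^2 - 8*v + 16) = (v^3 + 2*v^2 - 9*v - 18)/(v^2 - 8*v + 16)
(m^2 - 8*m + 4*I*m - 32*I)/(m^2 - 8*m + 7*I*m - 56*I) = (m + 4*I)/(m + 7*I)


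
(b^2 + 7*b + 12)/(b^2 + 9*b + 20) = (b + 3)/(b + 5)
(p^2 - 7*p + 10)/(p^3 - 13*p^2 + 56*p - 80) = (p - 2)/(p^2 - 8*p + 16)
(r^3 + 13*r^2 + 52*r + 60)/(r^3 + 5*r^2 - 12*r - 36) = (r + 5)/(r - 3)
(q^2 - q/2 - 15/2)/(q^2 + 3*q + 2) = (2*q^2 - q - 15)/(2*(q^2 + 3*q + 2))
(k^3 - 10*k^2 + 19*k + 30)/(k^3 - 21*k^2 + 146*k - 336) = (k^2 - 4*k - 5)/(k^2 - 15*k + 56)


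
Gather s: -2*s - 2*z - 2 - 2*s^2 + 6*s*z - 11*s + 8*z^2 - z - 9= -2*s^2 + s*(6*z - 13) + 8*z^2 - 3*z - 11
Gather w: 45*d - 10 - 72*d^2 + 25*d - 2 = -72*d^2 + 70*d - 12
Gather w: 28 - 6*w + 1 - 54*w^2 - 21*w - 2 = -54*w^2 - 27*w + 27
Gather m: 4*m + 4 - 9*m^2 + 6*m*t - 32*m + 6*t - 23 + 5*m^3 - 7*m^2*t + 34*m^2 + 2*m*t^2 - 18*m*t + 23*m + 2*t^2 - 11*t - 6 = 5*m^3 + m^2*(25 - 7*t) + m*(2*t^2 - 12*t - 5) + 2*t^2 - 5*t - 25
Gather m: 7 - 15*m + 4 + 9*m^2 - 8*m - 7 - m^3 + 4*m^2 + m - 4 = -m^3 + 13*m^2 - 22*m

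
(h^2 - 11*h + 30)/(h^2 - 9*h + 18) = (h - 5)/(h - 3)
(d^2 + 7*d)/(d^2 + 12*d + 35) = d/(d + 5)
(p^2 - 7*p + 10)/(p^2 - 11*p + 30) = (p - 2)/(p - 6)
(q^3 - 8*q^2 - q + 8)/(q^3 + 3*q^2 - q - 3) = (q - 8)/(q + 3)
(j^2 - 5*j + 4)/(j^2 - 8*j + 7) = (j - 4)/(j - 7)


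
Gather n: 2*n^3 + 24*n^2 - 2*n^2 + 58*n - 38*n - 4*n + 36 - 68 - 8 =2*n^3 + 22*n^2 + 16*n - 40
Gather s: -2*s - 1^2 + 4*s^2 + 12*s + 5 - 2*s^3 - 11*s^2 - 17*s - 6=-2*s^3 - 7*s^2 - 7*s - 2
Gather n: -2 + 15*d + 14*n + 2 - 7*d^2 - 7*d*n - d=-7*d^2 + 14*d + n*(14 - 7*d)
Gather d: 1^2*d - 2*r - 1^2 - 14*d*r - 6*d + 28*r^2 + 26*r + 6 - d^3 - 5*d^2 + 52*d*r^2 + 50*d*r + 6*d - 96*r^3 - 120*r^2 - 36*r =-d^3 - 5*d^2 + d*(52*r^2 + 36*r + 1) - 96*r^3 - 92*r^2 - 12*r + 5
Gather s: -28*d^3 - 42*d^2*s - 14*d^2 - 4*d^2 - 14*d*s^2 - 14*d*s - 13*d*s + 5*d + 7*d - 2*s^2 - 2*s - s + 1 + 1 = -28*d^3 - 18*d^2 + 12*d + s^2*(-14*d - 2) + s*(-42*d^2 - 27*d - 3) + 2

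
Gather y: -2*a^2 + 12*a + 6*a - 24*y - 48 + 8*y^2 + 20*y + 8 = -2*a^2 + 18*a + 8*y^2 - 4*y - 40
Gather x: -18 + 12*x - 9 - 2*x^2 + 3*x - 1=-2*x^2 + 15*x - 28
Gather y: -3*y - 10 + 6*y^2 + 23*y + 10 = 6*y^2 + 20*y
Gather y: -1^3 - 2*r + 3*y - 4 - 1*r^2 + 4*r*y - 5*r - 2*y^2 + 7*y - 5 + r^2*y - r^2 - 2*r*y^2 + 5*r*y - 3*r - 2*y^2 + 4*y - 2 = -2*r^2 - 10*r + y^2*(-2*r - 4) + y*(r^2 + 9*r + 14) - 12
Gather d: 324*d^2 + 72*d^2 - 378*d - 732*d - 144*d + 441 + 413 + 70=396*d^2 - 1254*d + 924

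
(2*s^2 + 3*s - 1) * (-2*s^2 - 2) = -4*s^4 - 6*s^3 - 2*s^2 - 6*s + 2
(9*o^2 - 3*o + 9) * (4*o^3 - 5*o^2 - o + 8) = 36*o^5 - 57*o^4 + 42*o^3 + 30*o^2 - 33*o + 72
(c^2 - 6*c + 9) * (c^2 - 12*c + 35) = c^4 - 18*c^3 + 116*c^2 - 318*c + 315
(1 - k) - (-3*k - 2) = 2*k + 3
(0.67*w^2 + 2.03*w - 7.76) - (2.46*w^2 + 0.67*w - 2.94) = -1.79*w^2 + 1.36*w - 4.82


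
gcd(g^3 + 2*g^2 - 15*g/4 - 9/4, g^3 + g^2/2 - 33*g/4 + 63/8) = g - 3/2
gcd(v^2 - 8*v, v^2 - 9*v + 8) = v - 8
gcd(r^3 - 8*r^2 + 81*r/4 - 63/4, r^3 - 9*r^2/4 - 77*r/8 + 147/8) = r - 7/2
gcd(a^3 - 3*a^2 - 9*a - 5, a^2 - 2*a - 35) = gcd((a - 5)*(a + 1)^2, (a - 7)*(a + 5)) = 1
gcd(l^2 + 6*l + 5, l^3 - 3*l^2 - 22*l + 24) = 1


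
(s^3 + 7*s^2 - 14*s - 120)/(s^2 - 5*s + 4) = (s^2 + 11*s + 30)/(s - 1)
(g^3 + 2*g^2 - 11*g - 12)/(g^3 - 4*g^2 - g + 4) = (g^2 + g - 12)/(g^2 - 5*g + 4)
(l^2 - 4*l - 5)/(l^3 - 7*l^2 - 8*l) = (l - 5)/(l*(l - 8))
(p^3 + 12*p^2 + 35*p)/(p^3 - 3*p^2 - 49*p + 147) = p*(p + 5)/(p^2 - 10*p + 21)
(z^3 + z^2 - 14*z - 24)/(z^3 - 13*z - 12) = (z + 2)/(z + 1)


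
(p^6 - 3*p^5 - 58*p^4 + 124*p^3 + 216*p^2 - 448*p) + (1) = p^6 - 3*p^5 - 58*p^4 + 124*p^3 + 216*p^2 - 448*p + 1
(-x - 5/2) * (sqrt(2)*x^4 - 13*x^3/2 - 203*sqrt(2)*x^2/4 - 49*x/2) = -sqrt(2)*x^5 - 5*sqrt(2)*x^4/2 + 13*x^4/2 + 65*x^3/4 + 203*sqrt(2)*x^3/4 + 49*x^2/2 + 1015*sqrt(2)*x^2/8 + 245*x/4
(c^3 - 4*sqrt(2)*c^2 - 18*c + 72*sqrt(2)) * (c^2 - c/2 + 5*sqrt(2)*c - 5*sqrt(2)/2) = c^5 - c^4/2 + sqrt(2)*c^4 - 58*c^3 - sqrt(2)*c^3/2 - 18*sqrt(2)*c^2 + 29*c^2 + 9*sqrt(2)*c + 720*c - 360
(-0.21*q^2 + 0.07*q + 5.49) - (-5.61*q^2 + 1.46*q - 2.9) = 5.4*q^2 - 1.39*q + 8.39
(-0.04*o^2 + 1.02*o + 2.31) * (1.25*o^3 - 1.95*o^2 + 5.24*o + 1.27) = -0.05*o^5 + 1.353*o^4 + 0.6889*o^3 + 0.7895*o^2 + 13.3998*o + 2.9337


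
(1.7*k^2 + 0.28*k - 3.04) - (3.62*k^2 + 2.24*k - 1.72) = -1.92*k^2 - 1.96*k - 1.32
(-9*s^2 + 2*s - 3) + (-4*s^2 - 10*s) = -13*s^2 - 8*s - 3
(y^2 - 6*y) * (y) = y^3 - 6*y^2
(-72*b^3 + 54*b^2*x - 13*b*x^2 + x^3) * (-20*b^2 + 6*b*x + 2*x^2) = 1440*b^5 - 1512*b^4*x + 440*b^3*x^2 + 10*b^2*x^3 - 20*b*x^4 + 2*x^5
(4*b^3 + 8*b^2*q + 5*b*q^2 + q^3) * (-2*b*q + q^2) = -8*b^4*q - 12*b^3*q^2 - 2*b^2*q^3 + 3*b*q^4 + q^5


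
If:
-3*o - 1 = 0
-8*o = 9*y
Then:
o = -1/3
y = 8/27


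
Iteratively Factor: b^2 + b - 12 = (b - 3)*(b + 4)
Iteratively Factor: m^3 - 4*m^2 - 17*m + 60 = (m + 4)*(m^2 - 8*m + 15) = (m - 3)*(m + 4)*(m - 5)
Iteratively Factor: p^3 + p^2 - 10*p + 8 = (p + 4)*(p^2 - 3*p + 2) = (p - 2)*(p + 4)*(p - 1)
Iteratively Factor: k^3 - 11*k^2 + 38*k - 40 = (k - 2)*(k^2 - 9*k + 20) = (k - 4)*(k - 2)*(k - 5)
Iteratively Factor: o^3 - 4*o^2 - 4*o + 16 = (o - 2)*(o^2 - 2*o - 8) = (o - 4)*(o - 2)*(o + 2)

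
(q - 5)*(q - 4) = q^2 - 9*q + 20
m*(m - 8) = m^2 - 8*m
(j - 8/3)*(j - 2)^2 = j^3 - 20*j^2/3 + 44*j/3 - 32/3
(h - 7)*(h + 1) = h^2 - 6*h - 7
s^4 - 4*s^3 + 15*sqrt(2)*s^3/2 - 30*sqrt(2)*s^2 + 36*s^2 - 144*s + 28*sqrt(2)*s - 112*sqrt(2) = (s - 4)*(s + 2*sqrt(2))^2*(s + 7*sqrt(2)/2)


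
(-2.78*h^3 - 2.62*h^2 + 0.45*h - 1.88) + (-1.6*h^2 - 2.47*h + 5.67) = -2.78*h^3 - 4.22*h^2 - 2.02*h + 3.79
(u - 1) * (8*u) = 8*u^2 - 8*u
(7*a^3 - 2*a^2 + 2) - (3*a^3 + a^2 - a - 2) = 4*a^3 - 3*a^2 + a + 4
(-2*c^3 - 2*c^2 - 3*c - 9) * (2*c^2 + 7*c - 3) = -4*c^5 - 18*c^4 - 14*c^3 - 33*c^2 - 54*c + 27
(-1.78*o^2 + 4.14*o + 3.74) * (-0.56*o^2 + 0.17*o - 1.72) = 0.9968*o^4 - 2.621*o^3 + 1.671*o^2 - 6.485*o - 6.4328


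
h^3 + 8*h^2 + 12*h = h*(h + 2)*(h + 6)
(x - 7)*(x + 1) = x^2 - 6*x - 7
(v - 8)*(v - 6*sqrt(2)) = v^2 - 6*sqrt(2)*v - 8*v + 48*sqrt(2)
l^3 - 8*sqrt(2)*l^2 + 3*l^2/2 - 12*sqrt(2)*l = l*(l + 3/2)*(l - 8*sqrt(2))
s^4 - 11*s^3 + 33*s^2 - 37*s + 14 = (s - 7)*(s - 2)*(s - 1)^2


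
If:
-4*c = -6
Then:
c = 3/2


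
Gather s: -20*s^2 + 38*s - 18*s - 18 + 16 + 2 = -20*s^2 + 20*s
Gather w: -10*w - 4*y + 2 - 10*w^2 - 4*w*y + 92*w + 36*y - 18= -10*w^2 + w*(82 - 4*y) + 32*y - 16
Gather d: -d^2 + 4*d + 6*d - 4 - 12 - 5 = -d^2 + 10*d - 21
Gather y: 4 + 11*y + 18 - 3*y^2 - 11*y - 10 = 12 - 3*y^2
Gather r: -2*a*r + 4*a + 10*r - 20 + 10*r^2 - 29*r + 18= 4*a + 10*r^2 + r*(-2*a - 19) - 2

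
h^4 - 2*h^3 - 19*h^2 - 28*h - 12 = (h - 6)*(h + 1)^2*(h + 2)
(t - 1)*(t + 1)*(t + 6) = t^3 + 6*t^2 - t - 6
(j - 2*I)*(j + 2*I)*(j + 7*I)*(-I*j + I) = -I*j^4 + 7*j^3 + I*j^3 - 7*j^2 - 4*I*j^2 + 28*j + 4*I*j - 28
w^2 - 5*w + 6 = (w - 3)*(w - 2)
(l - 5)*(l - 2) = l^2 - 7*l + 10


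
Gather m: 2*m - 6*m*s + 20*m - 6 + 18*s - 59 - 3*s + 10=m*(22 - 6*s) + 15*s - 55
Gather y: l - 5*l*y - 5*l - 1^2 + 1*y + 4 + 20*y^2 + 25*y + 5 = -4*l + 20*y^2 + y*(26 - 5*l) + 8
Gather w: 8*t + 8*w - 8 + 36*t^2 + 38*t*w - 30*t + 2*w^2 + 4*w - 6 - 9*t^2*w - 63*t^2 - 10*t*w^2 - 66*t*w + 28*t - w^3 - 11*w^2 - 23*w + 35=-27*t^2 + 6*t - w^3 + w^2*(-10*t - 9) + w*(-9*t^2 - 28*t - 11) + 21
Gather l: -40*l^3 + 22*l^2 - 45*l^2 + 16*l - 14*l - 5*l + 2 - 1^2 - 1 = -40*l^3 - 23*l^2 - 3*l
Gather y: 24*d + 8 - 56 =24*d - 48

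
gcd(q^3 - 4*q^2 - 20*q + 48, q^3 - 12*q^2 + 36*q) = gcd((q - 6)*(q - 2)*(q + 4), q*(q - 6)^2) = q - 6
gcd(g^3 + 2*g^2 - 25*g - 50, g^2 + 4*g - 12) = 1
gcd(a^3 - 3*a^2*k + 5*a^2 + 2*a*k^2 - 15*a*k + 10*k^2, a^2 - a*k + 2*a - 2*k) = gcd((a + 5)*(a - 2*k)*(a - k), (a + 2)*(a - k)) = a - k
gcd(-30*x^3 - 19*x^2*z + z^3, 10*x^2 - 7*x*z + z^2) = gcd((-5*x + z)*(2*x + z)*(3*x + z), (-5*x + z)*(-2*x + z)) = 5*x - z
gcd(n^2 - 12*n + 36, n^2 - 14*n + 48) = n - 6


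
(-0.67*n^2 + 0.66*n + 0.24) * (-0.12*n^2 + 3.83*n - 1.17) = 0.0804*n^4 - 2.6453*n^3 + 3.2829*n^2 + 0.147*n - 0.2808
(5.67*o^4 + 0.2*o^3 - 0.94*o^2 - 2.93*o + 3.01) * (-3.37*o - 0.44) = -19.1079*o^5 - 3.1688*o^4 + 3.0798*o^3 + 10.2877*o^2 - 8.8545*o - 1.3244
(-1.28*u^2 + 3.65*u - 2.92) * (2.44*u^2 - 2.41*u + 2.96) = -3.1232*u^4 + 11.9908*u^3 - 19.7101*u^2 + 17.8412*u - 8.6432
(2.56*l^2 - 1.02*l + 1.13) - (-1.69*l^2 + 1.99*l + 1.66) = 4.25*l^2 - 3.01*l - 0.53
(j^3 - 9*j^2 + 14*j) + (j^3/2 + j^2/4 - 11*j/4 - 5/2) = 3*j^3/2 - 35*j^2/4 + 45*j/4 - 5/2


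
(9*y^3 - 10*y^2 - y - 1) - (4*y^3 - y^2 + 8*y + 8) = 5*y^3 - 9*y^2 - 9*y - 9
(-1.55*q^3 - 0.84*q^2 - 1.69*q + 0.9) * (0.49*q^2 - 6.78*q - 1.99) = -0.7595*q^5 + 10.0974*q^4 + 7.9516*q^3 + 13.5708*q^2 - 2.7389*q - 1.791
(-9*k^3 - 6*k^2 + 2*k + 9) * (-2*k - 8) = 18*k^4 + 84*k^3 + 44*k^2 - 34*k - 72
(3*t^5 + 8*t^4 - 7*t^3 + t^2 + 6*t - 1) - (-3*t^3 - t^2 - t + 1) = 3*t^5 + 8*t^4 - 4*t^3 + 2*t^2 + 7*t - 2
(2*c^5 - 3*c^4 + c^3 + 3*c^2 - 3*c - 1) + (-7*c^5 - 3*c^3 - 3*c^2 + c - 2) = -5*c^5 - 3*c^4 - 2*c^3 - 2*c - 3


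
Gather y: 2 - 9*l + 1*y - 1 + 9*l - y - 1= 0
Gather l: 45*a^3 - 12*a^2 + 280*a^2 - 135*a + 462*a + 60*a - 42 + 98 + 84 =45*a^3 + 268*a^2 + 387*a + 140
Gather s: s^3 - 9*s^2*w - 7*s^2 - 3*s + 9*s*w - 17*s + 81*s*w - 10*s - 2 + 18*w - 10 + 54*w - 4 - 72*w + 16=s^3 + s^2*(-9*w - 7) + s*(90*w - 30)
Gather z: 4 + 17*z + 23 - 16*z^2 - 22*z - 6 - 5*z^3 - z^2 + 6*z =-5*z^3 - 17*z^2 + z + 21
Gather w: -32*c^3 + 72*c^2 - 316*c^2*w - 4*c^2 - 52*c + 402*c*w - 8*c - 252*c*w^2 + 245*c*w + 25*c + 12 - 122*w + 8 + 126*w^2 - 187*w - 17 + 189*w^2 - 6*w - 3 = -32*c^3 + 68*c^2 - 35*c + w^2*(315 - 252*c) + w*(-316*c^2 + 647*c - 315)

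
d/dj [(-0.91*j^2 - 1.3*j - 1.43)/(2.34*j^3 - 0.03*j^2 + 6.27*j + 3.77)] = (2.1294*j^4 + 6.084*j^3 + 4.2939*j^2 - 6.9472*j + 4.0651)/(5.4756*j^6 - 0.1404*j^5 + 29.3445*j^4 + 17.2674*j^3 + 39.0867*j^2 + 47.2758*j + 14.2129)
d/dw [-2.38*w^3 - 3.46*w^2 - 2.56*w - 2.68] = -7.14*w^2 - 6.92*w - 2.56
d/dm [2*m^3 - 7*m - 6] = 6*m^2 - 7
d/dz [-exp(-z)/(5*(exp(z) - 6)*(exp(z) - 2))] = (3*exp(2*z) - 16*exp(z) + 12)*exp(-z)/(5*(exp(4*z) - 16*exp(3*z) + 88*exp(2*z) - 192*exp(z) + 144))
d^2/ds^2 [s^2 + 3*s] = 2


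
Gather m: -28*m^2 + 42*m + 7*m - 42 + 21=-28*m^2 + 49*m - 21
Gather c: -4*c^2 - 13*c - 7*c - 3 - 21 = -4*c^2 - 20*c - 24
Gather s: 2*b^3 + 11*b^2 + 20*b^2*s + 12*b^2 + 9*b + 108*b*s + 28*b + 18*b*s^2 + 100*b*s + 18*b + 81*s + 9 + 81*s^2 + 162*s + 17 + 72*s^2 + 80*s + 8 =2*b^3 + 23*b^2 + 55*b + s^2*(18*b + 153) + s*(20*b^2 + 208*b + 323) + 34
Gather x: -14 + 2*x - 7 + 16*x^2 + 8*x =16*x^2 + 10*x - 21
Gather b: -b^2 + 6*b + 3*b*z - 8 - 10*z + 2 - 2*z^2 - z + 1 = -b^2 + b*(3*z + 6) - 2*z^2 - 11*z - 5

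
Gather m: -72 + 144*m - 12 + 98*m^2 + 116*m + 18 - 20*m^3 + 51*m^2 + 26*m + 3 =-20*m^3 + 149*m^2 + 286*m - 63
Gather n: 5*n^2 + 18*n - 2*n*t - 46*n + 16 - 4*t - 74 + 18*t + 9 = 5*n^2 + n*(-2*t - 28) + 14*t - 49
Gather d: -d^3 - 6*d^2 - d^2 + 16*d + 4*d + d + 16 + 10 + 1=-d^3 - 7*d^2 + 21*d + 27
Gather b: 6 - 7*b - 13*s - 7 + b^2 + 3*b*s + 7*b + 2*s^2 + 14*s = b^2 + 3*b*s + 2*s^2 + s - 1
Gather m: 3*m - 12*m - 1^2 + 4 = 3 - 9*m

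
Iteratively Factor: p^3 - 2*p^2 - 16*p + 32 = (p - 2)*(p^2 - 16) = (p - 2)*(p + 4)*(p - 4)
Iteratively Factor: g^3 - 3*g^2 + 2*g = (g - 2)*(g^2 - g) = (g - 2)*(g - 1)*(g)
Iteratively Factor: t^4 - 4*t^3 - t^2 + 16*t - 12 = (t - 1)*(t^3 - 3*t^2 - 4*t + 12) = (t - 3)*(t - 1)*(t^2 - 4) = (t - 3)*(t - 1)*(t + 2)*(t - 2)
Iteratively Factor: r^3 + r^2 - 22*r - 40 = (r + 4)*(r^2 - 3*r - 10) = (r + 2)*(r + 4)*(r - 5)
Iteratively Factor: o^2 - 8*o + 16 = (o - 4)*(o - 4)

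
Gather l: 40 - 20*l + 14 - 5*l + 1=55 - 25*l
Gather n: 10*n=10*n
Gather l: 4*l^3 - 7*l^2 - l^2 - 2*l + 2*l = 4*l^3 - 8*l^2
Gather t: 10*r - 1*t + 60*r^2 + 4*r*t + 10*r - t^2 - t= 60*r^2 + 20*r - t^2 + t*(4*r - 2)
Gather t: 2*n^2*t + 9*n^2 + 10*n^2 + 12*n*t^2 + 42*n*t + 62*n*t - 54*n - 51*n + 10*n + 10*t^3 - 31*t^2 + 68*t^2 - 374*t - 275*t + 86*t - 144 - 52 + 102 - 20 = 19*n^2 - 95*n + 10*t^3 + t^2*(12*n + 37) + t*(2*n^2 + 104*n - 563) - 114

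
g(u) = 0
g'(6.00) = 0.00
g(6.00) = 0.00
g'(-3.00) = 0.00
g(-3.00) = 0.00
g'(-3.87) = 0.00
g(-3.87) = 0.00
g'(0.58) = 0.00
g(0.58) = 0.00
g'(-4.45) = 0.00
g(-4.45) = 0.00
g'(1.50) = 0.00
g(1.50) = 0.00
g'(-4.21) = 0.00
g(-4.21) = 0.00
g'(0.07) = 0.00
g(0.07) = 0.00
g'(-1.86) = 0.00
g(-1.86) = 0.00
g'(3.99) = 0.00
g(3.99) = 0.00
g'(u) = 0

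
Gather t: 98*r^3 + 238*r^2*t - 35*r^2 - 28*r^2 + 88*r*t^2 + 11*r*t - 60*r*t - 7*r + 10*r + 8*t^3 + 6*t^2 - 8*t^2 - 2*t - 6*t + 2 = 98*r^3 - 63*r^2 + 3*r + 8*t^3 + t^2*(88*r - 2) + t*(238*r^2 - 49*r - 8) + 2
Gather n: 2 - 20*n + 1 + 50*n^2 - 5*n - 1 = 50*n^2 - 25*n + 2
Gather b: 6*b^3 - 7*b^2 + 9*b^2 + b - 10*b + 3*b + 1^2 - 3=6*b^3 + 2*b^2 - 6*b - 2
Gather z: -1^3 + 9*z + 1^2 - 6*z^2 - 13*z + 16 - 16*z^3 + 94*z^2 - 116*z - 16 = -16*z^3 + 88*z^2 - 120*z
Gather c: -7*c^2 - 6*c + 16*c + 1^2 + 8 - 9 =-7*c^2 + 10*c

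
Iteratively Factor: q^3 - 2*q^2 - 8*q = (q)*(q^2 - 2*q - 8) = q*(q - 4)*(q + 2)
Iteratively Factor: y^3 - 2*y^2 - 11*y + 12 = (y + 3)*(y^2 - 5*y + 4) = (y - 4)*(y + 3)*(y - 1)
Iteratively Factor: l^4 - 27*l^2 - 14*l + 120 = (l + 4)*(l^3 - 4*l^2 - 11*l + 30) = (l + 3)*(l + 4)*(l^2 - 7*l + 10) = (l - 2)*(l + 3)*(l + 4)*(l - 5)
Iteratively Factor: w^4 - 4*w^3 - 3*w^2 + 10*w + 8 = (w - 4)*(w^3 - 3*w - 2) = (w - 4)*(w - 2)*(w^2 + 2*w + 1) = (w - 4)*(w - 2)*(w + 1)*(w + 1)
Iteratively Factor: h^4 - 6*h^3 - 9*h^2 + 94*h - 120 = (h - 2)*(h^3 - 4*h^2 - 17*h + 60) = (h - 3)*(h - 2)*(h^2 - h - 20) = (h - 5)*(h - 3)*(h - 2)*(h + 4)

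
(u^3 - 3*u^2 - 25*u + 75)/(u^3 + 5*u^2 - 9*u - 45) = (u - 5)/(u + 3)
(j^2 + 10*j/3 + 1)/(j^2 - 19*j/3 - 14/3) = (3*j^2 + 10*j + 3)/(3*j^2 - 19*j - 14)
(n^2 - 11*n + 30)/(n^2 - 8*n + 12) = (n - 5)/(n - 2)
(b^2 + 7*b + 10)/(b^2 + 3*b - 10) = (b + 2)/(b - 2)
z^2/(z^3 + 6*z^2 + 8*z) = z/(z^2 + 6*z + 8)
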